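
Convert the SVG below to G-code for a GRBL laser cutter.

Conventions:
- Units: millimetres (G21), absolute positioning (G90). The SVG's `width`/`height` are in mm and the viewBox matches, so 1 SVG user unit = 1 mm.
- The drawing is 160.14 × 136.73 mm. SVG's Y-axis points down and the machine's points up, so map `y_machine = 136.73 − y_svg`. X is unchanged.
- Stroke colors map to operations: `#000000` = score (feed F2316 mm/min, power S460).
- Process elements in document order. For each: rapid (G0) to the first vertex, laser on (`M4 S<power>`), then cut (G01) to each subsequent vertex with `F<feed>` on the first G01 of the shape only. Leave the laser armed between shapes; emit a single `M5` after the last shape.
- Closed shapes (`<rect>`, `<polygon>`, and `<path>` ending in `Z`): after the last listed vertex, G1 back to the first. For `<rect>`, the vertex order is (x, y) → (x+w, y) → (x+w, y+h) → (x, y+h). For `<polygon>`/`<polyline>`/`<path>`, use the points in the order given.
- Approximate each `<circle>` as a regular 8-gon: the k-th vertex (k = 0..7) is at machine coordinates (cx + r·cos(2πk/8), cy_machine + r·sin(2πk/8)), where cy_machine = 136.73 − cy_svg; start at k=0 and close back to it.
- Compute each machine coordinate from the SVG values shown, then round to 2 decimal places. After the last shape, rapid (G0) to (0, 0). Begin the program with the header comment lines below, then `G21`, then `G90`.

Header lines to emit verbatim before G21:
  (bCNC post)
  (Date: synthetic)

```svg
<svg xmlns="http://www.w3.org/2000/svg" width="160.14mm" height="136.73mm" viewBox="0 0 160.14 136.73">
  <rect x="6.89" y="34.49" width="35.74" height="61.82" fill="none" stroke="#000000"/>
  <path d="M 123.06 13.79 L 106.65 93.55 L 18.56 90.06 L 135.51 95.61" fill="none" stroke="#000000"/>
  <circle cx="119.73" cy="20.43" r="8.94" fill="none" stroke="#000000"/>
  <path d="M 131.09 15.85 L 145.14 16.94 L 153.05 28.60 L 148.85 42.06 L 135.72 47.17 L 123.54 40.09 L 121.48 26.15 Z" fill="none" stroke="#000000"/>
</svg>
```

viewBox `0 0 160.14 136.73` with mm width/height → 1 unit = 1 mm. Flip: y_m = 136.73 − y_svg.

**Shape 1** — `<rect>` rectangle, stroke `#000000` → score (S460, F2316). Machine vertices: (6.89,102.24) → (42.63,102.24) → (42.63,40.42) → (6.89,40.42) → (6.89,102.24). Closed: final G1 returns to the first vertex.

**Shape 2** — `<path>` open polyline, stroke `#000000` → score (S460, F2316). Machine vertices: (123.06,122.94) → (106.65,43.18) → (18.56,46.67) → (135.51,41.12). Open path.

**Shape 3** — `<circle>` circle, stroke `#000000` → score (S460, F2316). Machine vertices: (128.67,116.30) → (126.05,122.62) → (119.73,125.24) → (113.41,122.62) → (110.79,116.30) → (113.41,109.98) → (119.73,107.36) → (126.05,109.98) → (128.67,116.30). Closed: final G1 returns to the first vertex.

**Shape 4** — `<path>` regular polygon, stroke `#000000` → score (S460, F2316). Machine vertices: (131.09,120.88) → (145.14,119.79) → (153.05,108.13) → (148.85,94.67) → (135.72,89.56) → (123.54,96.64) → (121.48,110.58) → (131.09,120.88). Closed: final G1 returns to the first vertex.

(bCNC post)
(Date: synthetic)
G21
G90
G0 X6.89 Y102.24
M4 S460
G01 X42.63 Y102.24 F2316
G01 X42.63 Y40.42
G01 X6.89 Y40.42
G01 X6.89 Y102.24
G0 X123.06 Y122.94
M4 S460
G01 X106.65 Y43.18 F2316
G01 X18.56 Y46.67
G01 X135.51 Y41.12
G0 X128.67 Y116.30
M4 S460
G01 X126.05 Y122.62 F2316
G01 X119.73 Y125.24
G01 X113.41 Y122.62
G01 X110.79 Y116.30
G01 X113.41 Y109.98
G01 X119.73 Y107.36
G01 X126.05 Y109.98
G01 X128.67 Y116.30
G0 X131.09 Y120.88
M4 S460
G01 X145.14 Y119.79 F2316
G01 X153.05 Y108.13
G01 X148.85 Y94.67
G01 X135.72 Y89.56
G01 X123.54 Y96.64
G01 X121.48 Y110.58
G01 X131.09 Y120.88
M5
G0 X0.00 Y0.00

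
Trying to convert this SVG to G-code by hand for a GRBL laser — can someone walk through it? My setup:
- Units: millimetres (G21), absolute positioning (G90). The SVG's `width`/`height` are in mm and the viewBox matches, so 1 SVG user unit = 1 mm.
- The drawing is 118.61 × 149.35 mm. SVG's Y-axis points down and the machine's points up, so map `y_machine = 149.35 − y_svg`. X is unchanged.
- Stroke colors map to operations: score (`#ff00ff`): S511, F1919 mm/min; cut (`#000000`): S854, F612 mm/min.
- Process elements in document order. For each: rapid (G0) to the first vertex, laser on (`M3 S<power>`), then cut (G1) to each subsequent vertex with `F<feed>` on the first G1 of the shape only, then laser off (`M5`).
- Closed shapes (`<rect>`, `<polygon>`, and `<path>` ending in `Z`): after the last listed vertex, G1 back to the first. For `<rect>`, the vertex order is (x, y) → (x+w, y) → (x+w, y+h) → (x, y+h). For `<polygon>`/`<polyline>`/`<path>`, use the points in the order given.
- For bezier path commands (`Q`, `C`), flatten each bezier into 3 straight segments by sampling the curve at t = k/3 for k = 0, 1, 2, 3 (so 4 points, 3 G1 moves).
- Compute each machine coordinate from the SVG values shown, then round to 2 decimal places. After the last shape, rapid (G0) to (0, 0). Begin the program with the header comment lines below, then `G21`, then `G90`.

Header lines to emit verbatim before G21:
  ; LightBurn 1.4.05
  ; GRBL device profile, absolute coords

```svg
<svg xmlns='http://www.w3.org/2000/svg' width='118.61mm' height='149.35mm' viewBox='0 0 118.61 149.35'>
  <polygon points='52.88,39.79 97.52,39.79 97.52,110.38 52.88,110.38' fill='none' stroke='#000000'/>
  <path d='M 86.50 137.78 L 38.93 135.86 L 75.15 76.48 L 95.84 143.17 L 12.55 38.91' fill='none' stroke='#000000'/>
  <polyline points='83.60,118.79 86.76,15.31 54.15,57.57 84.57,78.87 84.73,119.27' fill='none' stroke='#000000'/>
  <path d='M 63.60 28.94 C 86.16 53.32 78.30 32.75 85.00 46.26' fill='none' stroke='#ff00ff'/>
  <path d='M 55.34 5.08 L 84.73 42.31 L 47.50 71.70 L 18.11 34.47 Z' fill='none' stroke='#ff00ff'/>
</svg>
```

; LightBurn 1.4.05
; GRBL device profile, absolute coords
G21
G90
G0 X52.88 Y109.56
M3 S854
G1 X97.52 Y109.56 F612
G1 X97.52 Y38.97
G1 X52.88 Y38.97
G1 X52.88 Y109.56
M5
G0 X86.50 Y11.57
M3 S854
G1 X38.93 Y13.49 F612
G1 X75.15 Y72.87
G1 X95.84 Y6.18
G1 X12.55 Y110.44
M5
G0 X83.60 Y30.56
M3 S854
G1 X86.76 Y134.04 F612
G1 X54.15 Y91.78
G1 X84.57 Y70.48
G1 X84.73 Y30.08
M5
G0 X63.60 Y120.41
M3 S511
G1 X77.69 Y108.09 F1919
G1 X81.49 Y108.17
G1 X85.00 Y103.09
M5
G0 X55.34 Y144.27
M3 S511
G1 X84.73 Y107.04 F1919
G1 X47.50 Y77.65
G1 X18.11 Y114.88
G1 X55.34 Y144.27
M5
G0 X0.00 Y0.00

viewBox `0 0 118.61 149.35` with mm width/height → 1 unit = 1 mm. Flip: y_m = 149.35 − y_svg.

**Shape 1** — `<polygon>` rectangle, stroke `#000000` → cut (S854, F612). Machine vertices: (52.88,109.56) → (97.52,109.56) → (97.52,38.97) → (52.88,38.97) → (52.88,109.56). Closed: final G1 returns to the first vertex.

**Shape 2** — `<path>` open polyline, stroke `#000000` → cut (S854, F612). Machine vertices: (86.50,11.57) → (38.93,13.49) → (75.15,72.87) → (95.84,6.18) → (12.55,110.44). Open path.

**Shape 3** — `<polyline>` open polyline, stroke `#000000` → cut (S854, F612). Machine vertices: (83.60,30.56) → (86.76,134.04) → (54.15,91.78) → (84.57,70.48) → (84.73,30.08). Open path.

**Shape 4** — `<path>` cubic bezier, stroke `#ff00ff` → score (S511, F1919). Control points (SVG): P0=(63.60,28.94), P1=(86.16,53.32), P2=(78.30,32.75), P3=(85.00,46.26); sampled at t=k/3. Machine vertices: (63.60,120.41) → (77.69,108.09) → (81.49,108.17) → (85.00,103.09). Open path.

**Shape 5** — `<path>` regular polygon, stroke `#ff00ff` → score (S511, F1919). Machine vertices: (55.34,144.27) → (84.73,107.04) → (47.50,77.65) → (18.11,114.88) → (55.34,144.27). Closed: final G1 returns to the first vertex.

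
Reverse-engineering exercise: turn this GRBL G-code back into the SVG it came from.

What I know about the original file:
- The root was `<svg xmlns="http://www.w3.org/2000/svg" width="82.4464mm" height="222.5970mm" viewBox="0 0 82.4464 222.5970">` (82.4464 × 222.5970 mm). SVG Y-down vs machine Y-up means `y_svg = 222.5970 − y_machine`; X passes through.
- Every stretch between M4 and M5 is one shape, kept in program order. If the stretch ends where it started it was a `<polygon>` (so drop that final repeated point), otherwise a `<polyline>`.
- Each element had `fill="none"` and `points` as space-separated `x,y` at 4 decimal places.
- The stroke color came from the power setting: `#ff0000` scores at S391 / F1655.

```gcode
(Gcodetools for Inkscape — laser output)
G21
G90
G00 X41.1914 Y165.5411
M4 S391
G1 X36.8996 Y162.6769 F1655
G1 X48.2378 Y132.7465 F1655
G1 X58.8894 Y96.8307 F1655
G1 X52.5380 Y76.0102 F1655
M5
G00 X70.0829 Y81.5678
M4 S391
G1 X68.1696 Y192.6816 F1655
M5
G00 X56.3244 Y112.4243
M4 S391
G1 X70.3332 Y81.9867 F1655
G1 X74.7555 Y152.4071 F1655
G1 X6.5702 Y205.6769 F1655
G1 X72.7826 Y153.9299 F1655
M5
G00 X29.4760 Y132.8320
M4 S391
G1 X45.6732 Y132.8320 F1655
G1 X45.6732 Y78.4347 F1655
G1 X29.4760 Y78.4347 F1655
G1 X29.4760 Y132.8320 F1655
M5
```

y_svg = 222.5970 − y_m. Every run uses S391, so all elements get stroke `#ff0000` (score).

[1] open run; points: 41.1914,57.0559 36.8996,59.9201 48.2378,89.8505 58.8894,125.7663 52.5380,146.5868

[2] open run; points: 70.0829,141.0292 68.1696,29.9154

[3] open run; points: 56.3244,110.1727 70.3332,140.6103 74.7555,70.1899 6.5702,16.9201 72.7826,68.6671

[4] closed run; points: 29.4760,89.7650 45.6732,89.7650 45.6732,144.1623 29.4760,144.1623

<svg xmlns="http://www.w3.org/2000/svg" width="82.4464mm" height="222.5970mm" viewBox="0 0 82.4464 222.5970">
  <polyline points="41.1914,57.0559 36.8996,59.9201 48.2378,89.8505 58.8894,125.7663 52.5380,146.5868" fill="none" stroke="#ff0000"/>
  <polyline points="70.0829,141.0292 68.1696,29.9154" fill="none" stroke="#ff0000"/>
  <polyline points="56.3244,110.1727 70.3332,140.6103 74.7555,70.1899 6.5702,16.9201 72.7826,68.6671" fill="none" stroke="#ff0000"/>
  <polygon points="29.4760,89.7650 45.6732,89.7650 45.6732,144.1623 29.4760,144.1623" fill="none" stroke="#ff0000"/>
</svg>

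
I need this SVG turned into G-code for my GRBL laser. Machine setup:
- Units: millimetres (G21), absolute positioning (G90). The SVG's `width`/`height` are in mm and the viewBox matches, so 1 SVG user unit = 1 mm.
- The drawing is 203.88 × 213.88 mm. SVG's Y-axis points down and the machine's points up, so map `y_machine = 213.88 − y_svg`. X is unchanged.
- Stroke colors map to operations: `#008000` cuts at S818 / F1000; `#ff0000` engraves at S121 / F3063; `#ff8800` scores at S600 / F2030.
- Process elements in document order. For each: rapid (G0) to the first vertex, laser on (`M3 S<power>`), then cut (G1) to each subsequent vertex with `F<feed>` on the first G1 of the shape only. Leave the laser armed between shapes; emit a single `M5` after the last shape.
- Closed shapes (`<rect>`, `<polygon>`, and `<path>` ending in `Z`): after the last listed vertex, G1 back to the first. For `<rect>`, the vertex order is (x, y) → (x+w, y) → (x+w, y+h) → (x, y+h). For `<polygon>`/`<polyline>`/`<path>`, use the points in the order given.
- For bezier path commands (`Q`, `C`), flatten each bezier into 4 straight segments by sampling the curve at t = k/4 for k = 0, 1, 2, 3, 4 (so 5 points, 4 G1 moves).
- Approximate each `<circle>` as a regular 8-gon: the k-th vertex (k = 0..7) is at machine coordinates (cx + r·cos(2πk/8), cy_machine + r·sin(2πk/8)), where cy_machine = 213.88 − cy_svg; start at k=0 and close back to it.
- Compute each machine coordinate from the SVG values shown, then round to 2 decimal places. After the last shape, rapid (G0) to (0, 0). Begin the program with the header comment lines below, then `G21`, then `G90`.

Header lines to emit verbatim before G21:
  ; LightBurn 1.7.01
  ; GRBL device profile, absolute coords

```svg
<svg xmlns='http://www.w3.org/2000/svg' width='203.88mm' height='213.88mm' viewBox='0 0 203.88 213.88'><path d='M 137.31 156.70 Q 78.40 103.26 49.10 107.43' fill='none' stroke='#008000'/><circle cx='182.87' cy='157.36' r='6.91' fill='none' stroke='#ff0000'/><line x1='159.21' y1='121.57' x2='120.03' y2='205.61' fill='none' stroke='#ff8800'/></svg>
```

Since the viewBox matches the mm dimensions, user units are millimetres directly. The only transform is the Y-flip y_m = 213.88 − y_svg.

Shape 1 is a quadratic bezier drawn with `<path>`. Its stroke #008000 means cut at S818, F1000. After flipping Y the toolpath is (137.31,57.18) → (109.71,80.30) → (85.80,96.22) → (65.60,104.93) → (49.10,106.45).

Shape 2 is a circle drawn with `<circle>`. Its stroke #ff0000 means engrave at S121, F3063. After flipping Y the toolpath is (189.78,56.52) → (187.76,61.41) → (182.87,63.43) → (177.98,61.41) → (175.96,56.52) → (177.98,51.63) → (182.87,49.61) → (187.76,51.63) → (189.78,56.52), returning to the start.

Shape 3 is a line segment drawn with `<line>`. Its stroke #ff8800 means score at S600, F2030. After flipping Y the toolpath is (159.21,92.31) → (120.03,8.27).

; LightBurn 1.7.01
; GRBL device profile, absolute coords
G21
G90
G0 X137.31 Y57.18
M3 S818
G1 X109.71 Y80.30 F1000
G1 X85.80 Y96.22
G1 X65.60 Y104.93
G1 X49.10 Y106.45
G0 X189.78 Y56.52
M3 S121
G1 X187.76 Y61.41 F3063
G1 X182.87 Y63.43
G1 X177.98 Y61.41
G1 X175.96 Y56.52
G1 X177.98 Y51.63
G1 X182.87 Y49.61
G1 X187.76 Y51.63
G1 X189.78 Y56.52
G0 X159.21 Y92.31
M3 S600
G1 X120.03 Y8.27 F2030
M5
G0 X0.00 Y0.00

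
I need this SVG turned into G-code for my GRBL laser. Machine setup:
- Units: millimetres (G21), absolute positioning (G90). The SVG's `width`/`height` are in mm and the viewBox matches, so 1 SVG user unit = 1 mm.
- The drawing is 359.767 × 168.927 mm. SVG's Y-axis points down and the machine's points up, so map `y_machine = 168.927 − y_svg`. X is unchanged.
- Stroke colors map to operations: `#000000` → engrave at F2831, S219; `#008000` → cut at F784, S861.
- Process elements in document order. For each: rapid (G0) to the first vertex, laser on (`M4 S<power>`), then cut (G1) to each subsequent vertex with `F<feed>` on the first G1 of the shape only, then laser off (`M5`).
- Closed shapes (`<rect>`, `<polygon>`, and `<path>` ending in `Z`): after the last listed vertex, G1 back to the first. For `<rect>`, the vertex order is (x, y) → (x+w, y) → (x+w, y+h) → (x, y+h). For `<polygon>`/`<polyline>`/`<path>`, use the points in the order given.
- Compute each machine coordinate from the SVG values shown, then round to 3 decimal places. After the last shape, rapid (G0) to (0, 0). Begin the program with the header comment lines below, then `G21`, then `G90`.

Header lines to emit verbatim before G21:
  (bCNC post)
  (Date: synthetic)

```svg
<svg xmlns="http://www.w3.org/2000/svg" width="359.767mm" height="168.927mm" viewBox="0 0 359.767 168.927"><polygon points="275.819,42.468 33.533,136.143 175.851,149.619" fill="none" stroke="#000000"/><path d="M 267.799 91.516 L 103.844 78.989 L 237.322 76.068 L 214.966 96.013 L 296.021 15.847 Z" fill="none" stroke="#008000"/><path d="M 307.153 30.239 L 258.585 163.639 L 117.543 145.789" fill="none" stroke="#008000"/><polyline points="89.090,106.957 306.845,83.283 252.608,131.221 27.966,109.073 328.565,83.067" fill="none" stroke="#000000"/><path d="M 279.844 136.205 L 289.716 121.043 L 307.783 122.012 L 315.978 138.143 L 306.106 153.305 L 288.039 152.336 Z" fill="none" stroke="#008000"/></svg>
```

(bCNC post)
(Date: synthetic)
G21
G90
G0 X275.819 Y126.459
M4 S219
G1 X33.533 Y32.784 F2831
G1 X175.851 Y19.308
G1 X275.819 Y126.459
M5
G0 X267.799 Y77.411
M4 S861
G1 X103.844 Y89.938 F784
G1 X237.322 Y92.859
G1 X214.966 Y72.914
G1 X296.021 Y153.080
G1 X267.799 Y77.411
M5
G0 X307.153 Y138.688
M4 S861
G1 X258.585 Y5.288 F784
G1 X117.543 Y23.138
M5
G0 X89.090 Y61.970
M4 S219
G1 X306.845 Y85.644 F2831
G1 X252.608 Y37.706
G1 X27.966 Y59.854
G1 X328.565 Y85.860
M5
G0 X279.844 Y32.722
M4 S861
G1 X289.716 Y47.884 F784
G1 X307.783 Y46.915
G1 X315.978 Y30.784
G1 X306.106 Y15.622
G1 X288.039 Y16.591
G1 X279.844 Y32.722
M5
G0 X0.000 Y0.000

1 u = 1 mm; y_m = 168.927 − y.

[1] `<polygon>` closed polygon, #000000→engrave S219 F2831: (275.819,126.459) → (33.533,32.784) → (175.851,19.308) → (275.819,126.459) (closed)

[2] `<path>` closed polygon, #008000→cut S861 F784: (267.799,77.411) → (103.844,89.938) → (237.322,92.859) → (214.966,72.914) → (296.021,153.080) → (267.799,77.411) (closed)

[3] `<path>` open polyline, #008000→cut S861 F784: (307.153,138.688) → (258.585,5.288) → (117.543,23.138)

[4] `<polyline>` open polyline, #000000→engrave S219 F2831: (89.090,61.970) → (306.845,85.644) → (252.608,37.706) → (27.966,59.854) → (328.565,85.860)

[5] `<path>` regular polygon, #008000→cut S861 F784: (279.844,32.722) → (289.716,47.884) → (307.783,46.915) → (315.978,30.784) → (306.106,15.622) → (288.039,16.591) → (279.844,32.722) (closed)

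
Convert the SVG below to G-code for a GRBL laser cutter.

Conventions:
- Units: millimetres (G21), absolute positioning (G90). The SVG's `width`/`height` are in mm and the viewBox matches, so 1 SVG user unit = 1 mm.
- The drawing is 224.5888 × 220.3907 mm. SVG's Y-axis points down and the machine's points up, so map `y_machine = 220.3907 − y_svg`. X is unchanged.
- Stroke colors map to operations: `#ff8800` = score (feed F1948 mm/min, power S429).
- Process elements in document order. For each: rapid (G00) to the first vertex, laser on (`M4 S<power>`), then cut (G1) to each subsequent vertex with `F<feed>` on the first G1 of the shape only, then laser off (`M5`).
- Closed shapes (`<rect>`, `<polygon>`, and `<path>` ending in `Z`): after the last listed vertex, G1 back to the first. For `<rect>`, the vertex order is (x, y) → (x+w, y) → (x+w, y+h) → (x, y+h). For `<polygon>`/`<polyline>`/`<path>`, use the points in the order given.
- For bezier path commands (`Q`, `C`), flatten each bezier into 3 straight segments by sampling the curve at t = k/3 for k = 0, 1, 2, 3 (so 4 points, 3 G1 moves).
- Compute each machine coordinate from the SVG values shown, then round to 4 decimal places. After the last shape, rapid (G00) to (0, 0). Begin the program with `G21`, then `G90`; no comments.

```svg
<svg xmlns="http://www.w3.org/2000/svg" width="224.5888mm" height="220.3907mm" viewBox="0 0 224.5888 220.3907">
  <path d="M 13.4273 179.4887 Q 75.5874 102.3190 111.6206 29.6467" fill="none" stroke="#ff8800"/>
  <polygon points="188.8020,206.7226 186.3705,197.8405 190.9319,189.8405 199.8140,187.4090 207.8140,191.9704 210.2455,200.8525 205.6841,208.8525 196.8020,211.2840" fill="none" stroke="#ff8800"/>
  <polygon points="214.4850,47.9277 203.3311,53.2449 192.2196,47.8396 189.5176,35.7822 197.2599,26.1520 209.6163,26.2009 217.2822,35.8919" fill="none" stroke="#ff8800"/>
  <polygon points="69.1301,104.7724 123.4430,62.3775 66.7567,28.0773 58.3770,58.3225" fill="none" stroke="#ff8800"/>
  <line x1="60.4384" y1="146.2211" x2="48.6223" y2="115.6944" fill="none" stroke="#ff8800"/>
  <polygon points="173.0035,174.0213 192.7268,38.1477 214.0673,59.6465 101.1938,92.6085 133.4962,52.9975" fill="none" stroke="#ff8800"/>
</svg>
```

G21
G90
G00 X13.4273 Y40.9020
M4 S429
G1 X51.9644 Y91.8488 F1948
G1 X84.6955 Y141.7961
G1 X111.6206 Y190.7440
M5
G00 X188.8020 Y13.6681
M4 S429
G1 X186.3705 Y22.5502 F1948
G1 X190.9319 Y30.5502
G1 X199.8140 Y32.9817
G1 X207.8140 Y28.4203
G1 X210.2455 Y19.5382
G1 X205.6841 Y11.5382
G1 X196.8020 Y9.1067
G1 X188.8020 Y13.6681
M5
G00 X214.4850 Y172.4630
M4 S429
G1 X203.3311 Y167.1458 F1948
G1 X192.2196 Y172.5511
G1 X189.5176 Y184.6085
G1 X197.2599 Y194.2387
G1 X209.6163 Y194.1898
G1 X217.2822 Y184.4988
G1 X214.4850 Y172.4630
M5
G00 X69.1301 Y115.6183
M4 S429
G1 X123.4430 Y158.0132 F1948
G1 X66.7567 Y192.3134
G1 X58.3770 Y162.0682
G1 X69.1301 Y115.6183
M5
G00 X60.4384 Y74.1696
M4 S429
G1 X48.6223 Y104.6963 F1948
M5
G00 X173.0035 Y46.3694
M4 S429
G1 X192.7268 Y182.2430 F1948
G1 X214.0673 Y160.7442
G1 X101.1938 Y127.7822
G1 X133.4962 Y167.3932
G1 X173.0035 Y46.3694
M5
G00 X0.0000 Y0.0000

1 u = 1 mm; y_m = 220.3907 − y.

[1] `<path>` quadratic bezier, #ff8800→score S429 F1948: (13.4273,40.9020) → (51.9644,91.8488) → (84.6955,141.7961) → (111.6206,190.7440)

[2] `<polygon>` regular polygon, #ff8800→score S429 F1948: (188.8020,13.6681) → (186.3705,22.5502) → (190.9319,30.5502) → (199.8140,32.9817) → (207.8140,28.4203) → (210.2455,19.5382) → (205.6841,11.5382) → (196.8020,9.1067) → (188.8020,13.6681) (closed)

[3] `<polygon>` regular polygon, #ff8800→score S429 F1948: (214.4850,172.4630) → (203.3311,167.1458) → (192.2196,172.5511) → (189.5176,184.6085) → (197.2599,194.2387) → (209.6163,194.1898) → (217.2822,184.4988) → (214.4850,172.4630) (closed)

[4] `<polygon>` closed polygon, #ff8800→score S429 F1948: (69.1301,115.6183) → (123.4430,158.0132) → (66.7567,192.3134) → (58.3770,162.0682) → (69.1301,115.6183) (closed)

[5] `<line>` line segment, #ff8800→score S429 F1948: (60.4384,74.1696) → (48.6223,104.6963)

[6] `<polygon>` closed polygon, #ff8800→score S429 F1948: (173.0035,46.3694) → (192.7268,182.2430) → (214.0673,160.7442) → (101.1938,127.7822) → (133.4962,167.3932) → (173.0035,46.3694) (closed)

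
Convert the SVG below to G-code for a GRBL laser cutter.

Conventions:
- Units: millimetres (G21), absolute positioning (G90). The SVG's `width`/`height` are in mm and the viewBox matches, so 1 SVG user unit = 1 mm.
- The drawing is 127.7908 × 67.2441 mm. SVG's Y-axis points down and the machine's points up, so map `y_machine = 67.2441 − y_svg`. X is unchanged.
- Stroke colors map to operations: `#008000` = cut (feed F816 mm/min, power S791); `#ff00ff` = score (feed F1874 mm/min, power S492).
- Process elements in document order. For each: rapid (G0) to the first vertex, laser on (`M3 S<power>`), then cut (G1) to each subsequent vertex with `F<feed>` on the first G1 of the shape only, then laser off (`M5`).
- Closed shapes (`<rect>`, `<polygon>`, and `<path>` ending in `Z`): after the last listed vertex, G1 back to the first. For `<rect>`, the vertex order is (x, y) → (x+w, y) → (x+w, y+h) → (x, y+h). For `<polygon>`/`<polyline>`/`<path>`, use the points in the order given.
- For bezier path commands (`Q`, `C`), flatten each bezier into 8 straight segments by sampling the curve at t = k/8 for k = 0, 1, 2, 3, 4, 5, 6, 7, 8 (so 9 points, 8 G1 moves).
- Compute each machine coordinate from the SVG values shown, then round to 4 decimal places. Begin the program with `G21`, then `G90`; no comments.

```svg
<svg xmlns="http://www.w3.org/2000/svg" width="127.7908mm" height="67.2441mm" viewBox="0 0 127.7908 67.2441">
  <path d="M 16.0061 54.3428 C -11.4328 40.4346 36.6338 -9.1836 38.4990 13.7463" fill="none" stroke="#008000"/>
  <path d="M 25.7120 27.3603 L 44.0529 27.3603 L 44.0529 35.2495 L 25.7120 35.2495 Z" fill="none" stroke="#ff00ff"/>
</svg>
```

viewBox `0 0 127.7908 67.2441` with mm width/height → 1 unit = 1 mm. Flip: y_m = 67.2441 − y_svg.

**Shape 1** — `<path>` cubic bezier, stroke `#008000` → cut (S791, F816). Control points (SVG): P0=(16.0061,54.3428), P1=(-11.4328,40.4346), P2=(36.6338,-9.1836), P3=(38.4990,13.7463); sampled at t=k/8. Machine vertices: (16.0061,12.9013) → (9.0181,19.5793) → (7.6825,28.3365) → (10.5731,37.9043) → (16.2635,47.0138) → (23.3276,54.3966) → (30.3390,58.7840) → (35.8716,58.9073) → (38.4990,53.4978). Open path.

**Shape 2** — `<path>` rectangle, stroke `#ff00ff` → score (S492, F1874). Machine vertices: (25.7120,39.8838) → (44.0529,39.8838) → (44.0529,31.9946) → (25.7120,31.9946) → (25.7120,39.8838). Closed: final G1 returns to the first vertex.

G21
G90
G0 X16.0061 Y12.9013
M3 S791
G1 X9.0181 Y19.5793 F816
G1 X7.6825 Y28.3365
G1 X10.5731 Y37.9043
G1 X16.2635 Y47.0138
G1 X23.3276 Y54.3966
G1 X30.3390 Y58.7840
G1 X35.8716 Y58.9073
G1 X38.4990 Y53.4978
M5
G0 X25.7120 Y39.8838
M3 S492
G1 X44.0529 Y39.8838 F1874
G1 X44.0529 Y31.9946
G1 X25.7120 Y31.9946
G1 X25.7120 Y39.8838
M5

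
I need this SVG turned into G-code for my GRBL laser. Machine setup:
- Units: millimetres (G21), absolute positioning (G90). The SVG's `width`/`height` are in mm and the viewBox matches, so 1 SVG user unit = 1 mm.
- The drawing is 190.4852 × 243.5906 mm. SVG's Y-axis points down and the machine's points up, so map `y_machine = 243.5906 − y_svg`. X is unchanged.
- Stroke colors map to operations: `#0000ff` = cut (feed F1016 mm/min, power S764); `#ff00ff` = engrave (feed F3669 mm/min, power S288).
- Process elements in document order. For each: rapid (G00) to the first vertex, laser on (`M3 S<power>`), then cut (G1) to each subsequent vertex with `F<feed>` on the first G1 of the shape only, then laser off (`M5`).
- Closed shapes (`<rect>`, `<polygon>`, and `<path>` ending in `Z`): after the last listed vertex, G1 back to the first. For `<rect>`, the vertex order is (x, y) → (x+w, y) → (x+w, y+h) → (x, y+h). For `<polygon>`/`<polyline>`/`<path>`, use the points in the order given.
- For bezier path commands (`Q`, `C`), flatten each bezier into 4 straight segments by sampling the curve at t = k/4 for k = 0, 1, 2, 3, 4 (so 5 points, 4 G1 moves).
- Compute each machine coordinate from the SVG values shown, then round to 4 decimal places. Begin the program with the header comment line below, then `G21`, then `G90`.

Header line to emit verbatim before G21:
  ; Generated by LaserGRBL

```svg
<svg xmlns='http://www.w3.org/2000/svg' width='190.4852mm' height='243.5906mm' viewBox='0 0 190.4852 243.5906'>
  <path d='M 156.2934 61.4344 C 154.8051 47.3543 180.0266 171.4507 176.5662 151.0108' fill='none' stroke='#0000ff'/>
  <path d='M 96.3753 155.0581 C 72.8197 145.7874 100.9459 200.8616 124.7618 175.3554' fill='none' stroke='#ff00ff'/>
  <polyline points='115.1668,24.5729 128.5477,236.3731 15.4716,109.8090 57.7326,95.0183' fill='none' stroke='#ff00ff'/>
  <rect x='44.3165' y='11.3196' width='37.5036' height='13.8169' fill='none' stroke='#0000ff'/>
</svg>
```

1 u = 1 mm; y_m = 243.5906 − y.

[1] `<path>` cubic bezier, #0000ff→cut S764 F1016: (156.2934,182.1562) → (159.3198,171.2256) → (167.1693,134.9831) → (174.6491,99.9330) → (176.5662,92.5798)

[2] `<path>` cubic bezier, #ff00ff→engrave S288 F3669: (96.3753,88.5325) → (87.5241,85.6853) → (92.8042,72.2955) → (106.9666,61.9499) → (124.7618,68.2352)

[3] `<polyline>` open polyline, #ff00ff→engrave S288 F3669: (115.1668,219.0177) → (128.5477,7.2175) → (15.4716,133.7816) → (57.7326,148.5723)

[4] `<rect>` rectangle, #0000ff→cut S764 F1016: (44.3165,232.2710) → (81.8201,232.2710) → (81.8201,218.4541) → (44.3165,218.4541) → (44.3165,232.2710) (closed)

; Generated by LaserGRBL
G21
G90
G00 X156.2934 Y182.1562
M3 S764
G1 X159.3198 Y171.2256 F1016
G1 X167.1693 Y134.9831
G1 X174.6491 Y99.9330
G1 X176.5662 Y92.5798
M5
G00 X96.3753 Y88.5325
M3 S288
G1 X87.5241 Y85.6853 F3669
G1 X92.8042 Y72.2955
G1 X106.9666 Y61.9499
G1 X124.7618 Y68.2352
M5
G00 X115.1668 Y219.0177
M3 S288
G1 X128.5477 Y7.2175 F3669
G1 X15.4716 Y133.7816
G1 X57.7326 Y148.5723
M5
G00 X44.3165 Y232.2710
M3 S764
G1 X81.8201 Y232.2710 F1016
G1 X81.8201 Y218.4541
G1 X44.3165 Y218.4541
G1 X44.3165 Y232.2710
M5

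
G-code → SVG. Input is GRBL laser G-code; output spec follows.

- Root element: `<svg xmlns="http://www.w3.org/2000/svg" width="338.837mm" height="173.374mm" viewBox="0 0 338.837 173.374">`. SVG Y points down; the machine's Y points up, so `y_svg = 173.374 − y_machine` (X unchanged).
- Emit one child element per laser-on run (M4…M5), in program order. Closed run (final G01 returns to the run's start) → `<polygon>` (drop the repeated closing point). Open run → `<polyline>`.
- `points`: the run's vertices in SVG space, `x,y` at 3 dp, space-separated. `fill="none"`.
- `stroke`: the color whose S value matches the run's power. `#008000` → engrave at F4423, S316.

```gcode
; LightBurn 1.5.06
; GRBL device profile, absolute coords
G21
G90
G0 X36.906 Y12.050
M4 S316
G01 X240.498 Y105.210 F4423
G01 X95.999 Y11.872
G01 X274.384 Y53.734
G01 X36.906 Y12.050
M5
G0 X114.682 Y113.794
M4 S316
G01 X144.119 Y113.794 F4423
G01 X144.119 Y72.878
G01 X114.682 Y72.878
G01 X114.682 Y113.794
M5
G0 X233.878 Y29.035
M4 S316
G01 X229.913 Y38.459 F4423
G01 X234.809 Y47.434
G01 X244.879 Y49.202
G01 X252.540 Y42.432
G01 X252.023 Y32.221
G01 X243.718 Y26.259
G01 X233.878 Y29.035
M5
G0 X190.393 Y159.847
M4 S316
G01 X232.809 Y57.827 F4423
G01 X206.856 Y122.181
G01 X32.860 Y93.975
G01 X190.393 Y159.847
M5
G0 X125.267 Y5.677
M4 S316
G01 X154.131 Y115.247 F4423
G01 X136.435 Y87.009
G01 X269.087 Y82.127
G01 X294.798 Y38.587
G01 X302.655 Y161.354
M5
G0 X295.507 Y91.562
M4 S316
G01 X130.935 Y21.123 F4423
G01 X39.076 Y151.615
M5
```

<svg xmlns="http://www.w3.org/2000/svg" width="338.837mm" height="173.374mm" viewBox="0 0 338.837 173.374">
  <polygon points="36.906,161.324 240.498,68.164 95.999,161.502 274.384,119.640" fill="none" stroke="#008000"/>
  <polygon points="114.682,59.580 144.119,59.580 144.119,100.496 114.682,100.496" fill="none" stroke="#008000"/>
  <polygon points="233.878,144.339 229.913,134.915 234.809,125.940 244.879,124.172 252.540,130.942 252.023,141.153 243.718,147.115" fill="none" stroke="#008000"/>
  <polygon points="190.393,13.527 232.809,115.547 206.856,51.193 32.860,79.399" fill="none" stroke="#008000"/>
  <polyline points="125.267,167.697 154.131,58.127 136.435,86.365 269.087,91.247 294.798,134.787 302.655,12.020" fill="none" stroke="#008000"/>
  <polyline points="295.507,81.812 130.935,152.251 39.076,21.759" fill="none" stroke="#008000"/>
</svg>

Each laser-on run becomes one SVG element. Flip Y back into SVG space with y_svg = 173.374 − y_machine. Every run uses S316, so all elements get stroke `#008000` (engrave).

Run 1: The run returns to its start, so emit a `<polygon>` with points (Y-flipped): 36.906,161.324 240.498,68.164 95.999,161.502 274.384,119.640.

Run 2: The run returns to its start, so emit a `<polygon>` with points (Y-flipped): 114.682,59.580 144.119,59.580 144.119,100.496 114.682,100.496.

Run 3: The run returns to its start, so emit a `<polygon>` with points (Y-flipped): 233.878,144.339 229.913,134.915 234.809,125.940 244.879,124.172 252.540,130.942 252.023,141.153 243.718,147.115.

Run 4: The run returns to its start, so emit a `<polygon>` with points (Y-flipped): 190.393,13.527 232.809,115.547 206.856,51.193 32.860,79.399.

Run 5: The run is open, so emit a `<polyline>` with points (Y-flipped): 125.267,167.697 154.131,58.127 136.435,86.365 269.087,91.247 294.798,134.787 302.655,12.020.

Run 6: The run is open, so emit a `<polyline>` with points (Y-flipped): 295.507,81.812 130.935,152.251 39.076,21.759.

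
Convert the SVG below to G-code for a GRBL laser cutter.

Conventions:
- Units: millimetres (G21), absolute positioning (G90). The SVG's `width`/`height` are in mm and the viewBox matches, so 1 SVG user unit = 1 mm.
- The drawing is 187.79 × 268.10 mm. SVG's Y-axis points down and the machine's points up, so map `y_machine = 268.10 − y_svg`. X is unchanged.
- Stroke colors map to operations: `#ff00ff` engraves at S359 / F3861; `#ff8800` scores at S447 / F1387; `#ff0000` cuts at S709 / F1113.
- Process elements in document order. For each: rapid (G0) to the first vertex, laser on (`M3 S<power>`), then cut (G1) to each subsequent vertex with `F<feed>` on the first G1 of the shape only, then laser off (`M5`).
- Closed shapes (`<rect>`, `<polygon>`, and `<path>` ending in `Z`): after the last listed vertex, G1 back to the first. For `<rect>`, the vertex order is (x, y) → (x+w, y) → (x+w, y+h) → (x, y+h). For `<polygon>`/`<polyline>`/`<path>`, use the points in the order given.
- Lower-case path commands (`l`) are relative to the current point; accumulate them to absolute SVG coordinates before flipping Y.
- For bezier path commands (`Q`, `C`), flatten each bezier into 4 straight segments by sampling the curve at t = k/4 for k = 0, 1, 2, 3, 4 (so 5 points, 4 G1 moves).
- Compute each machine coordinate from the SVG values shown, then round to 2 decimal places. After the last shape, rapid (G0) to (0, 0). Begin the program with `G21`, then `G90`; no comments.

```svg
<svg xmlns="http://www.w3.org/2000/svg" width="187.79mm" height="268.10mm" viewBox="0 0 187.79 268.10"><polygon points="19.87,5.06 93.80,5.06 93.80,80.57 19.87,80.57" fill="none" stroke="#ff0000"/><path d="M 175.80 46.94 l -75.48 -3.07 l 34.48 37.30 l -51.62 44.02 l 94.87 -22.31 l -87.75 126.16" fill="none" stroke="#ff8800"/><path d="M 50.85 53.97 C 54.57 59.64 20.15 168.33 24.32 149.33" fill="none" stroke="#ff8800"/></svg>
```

G21
G90
G0 X19.87 Y263.04
M3 S709
G1 X93.80 Y263.04 F1113
G1 X93.80 Y187.53
G1 X19.87 Y187.53
G1 X19.87 Y263.04
M5
G0 X175.80 Y221.16
M3 S447
G1 X100.32 Y224.23 F1387
G1 X134.80 Y186.93
G1 X83.18 Y142.91
G1 X178.05 Y165.22
G1 X90.30 Y39.06
M5
G0 X50.85 Y214.13
M3 S447
G1 X47.69 Y194.17 F1387
G1 X37.42 Y157.20
G1 X27.23 Y124.86
G1 X24.32 Y118.77
M5
G0 X0.00 Y0.00

viewBox `0 0 187.79 268.10` with mm width/height → 1 unit = 1 mm. Flip: y_m = 268.10 − y_svg.

**Shape 1** — `<polygon>` rectangle, stroke `#ff0000` → cut (S709, F1113). Machine vertices: (19.87,263.04) → (93.80,263.04) → (93.80,187.53) → (19.87,187.53) → (19.87,263.04). Closed: final G1 returns to the first vertex.

**Shape 2** — `<path>` open polyline, stroke `#ff8800` → score (S447, F1387). Machine vertices: (175.80,221.16) → (100.32,224.23) → (134.80,186.93) → (83.18,142.91) → (178.05,165.22) → (90.30,39.06). Open path.

**Shape 3** — `<path>` cubic bezier, stroke `#ff8800` → score (S447, F1387). Control points (SVG): P0=(50.85,53.97), P1=(54.57,59.64), P2=(20.15,168.33), P3=(24.32,149.33); sampled at t=k/4. Machine vertices: (50.85,214.13) → (47.69,194.17) → (37.42,157.20) → (27.23,124.86) → (24.32,118.77). Open path.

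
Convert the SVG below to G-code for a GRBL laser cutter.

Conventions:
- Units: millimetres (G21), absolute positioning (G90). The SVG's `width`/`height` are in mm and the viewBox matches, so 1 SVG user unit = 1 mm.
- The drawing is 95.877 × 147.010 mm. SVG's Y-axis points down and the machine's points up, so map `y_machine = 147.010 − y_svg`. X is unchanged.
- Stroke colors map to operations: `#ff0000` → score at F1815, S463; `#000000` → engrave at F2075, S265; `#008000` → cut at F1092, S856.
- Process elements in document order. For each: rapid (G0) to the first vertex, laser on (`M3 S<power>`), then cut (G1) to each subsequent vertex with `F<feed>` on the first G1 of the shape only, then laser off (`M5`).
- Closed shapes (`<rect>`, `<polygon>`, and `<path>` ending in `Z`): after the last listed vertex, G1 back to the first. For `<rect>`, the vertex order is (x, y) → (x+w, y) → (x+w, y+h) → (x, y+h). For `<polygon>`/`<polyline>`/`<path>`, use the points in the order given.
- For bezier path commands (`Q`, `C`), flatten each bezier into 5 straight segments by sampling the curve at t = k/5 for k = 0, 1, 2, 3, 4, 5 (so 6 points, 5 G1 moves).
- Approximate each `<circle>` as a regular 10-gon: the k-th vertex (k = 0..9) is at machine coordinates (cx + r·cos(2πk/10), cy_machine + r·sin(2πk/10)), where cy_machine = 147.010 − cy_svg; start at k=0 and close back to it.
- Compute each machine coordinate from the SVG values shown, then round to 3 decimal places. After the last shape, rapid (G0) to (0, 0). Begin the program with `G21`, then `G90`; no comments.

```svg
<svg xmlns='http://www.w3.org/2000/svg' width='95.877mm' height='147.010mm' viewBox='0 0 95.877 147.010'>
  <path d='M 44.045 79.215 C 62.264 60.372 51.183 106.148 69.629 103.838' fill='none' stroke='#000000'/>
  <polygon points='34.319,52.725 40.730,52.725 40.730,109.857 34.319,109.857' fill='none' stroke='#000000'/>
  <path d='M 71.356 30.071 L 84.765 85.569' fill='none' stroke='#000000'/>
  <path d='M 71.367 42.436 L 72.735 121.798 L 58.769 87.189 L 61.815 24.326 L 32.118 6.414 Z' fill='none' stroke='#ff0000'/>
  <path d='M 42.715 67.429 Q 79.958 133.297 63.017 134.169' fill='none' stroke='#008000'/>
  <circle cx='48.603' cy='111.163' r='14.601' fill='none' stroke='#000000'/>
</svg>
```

G21
G90
G0 X44.045 Y67.795
M3 S265
G1 X51.931 Y72.248 F2075
G1 X55.609 Y66.603
G1 X57.902 Y56.268
G1 X61.634 Y46.655
G1 X69.629 Y43.172
M5
G0 X34.319 Y94.285
M3 S265
G1 X40.730 Y94.285 F2075
G1 X40.730 Y37.153
G1 X34.319 Y37.153
G1 X34.319 Y94.285
M5
G0 X71.356 Y116.939
M3 S265
G1 X84.765 Y61.441 F2075
M5
G0 X71.367 Y104.574
M3 S463
G1 X72.735 Y25.212 F1815
G1 X58.769 Y59.821
G1 X61.815 Y122.684
G1 X32.118 Y140.596
G1 X71.367 Y104.574
M5
G0 X42.715 Y79.581
M3 S856
G1 X55.445 Y55.834 F1092
G1 X63.840 Y37.286
G1 X67.900 Y23.938
G1 X67.626 Y15.790
G1 X63.017 Y12.841
M5
G0 X63.204 Y35.847
M3 S265
G1 X60.415 Y44.429 F2075
G1 X53.115 Y49.733
G1 X44.091 Y49.733
G1 X36.791 Y44.429
G1 X34.002 Y35.847
G1 X36.791 Y27.265
G1 X44.091 Y21.961
G1 X53.115 Y21.961
G1 X60.415 Y27.265
G1 X63.204 Y35.847
M5
G0 X0.000 Y0.000

1 u = 1 mm; y_m = 147.010 − y.

[1] `<path>` cubic bezier, #000000→engrave S265 F2075: (44.045,67.795) → (51.931,72.248) → (55.609,66.603) → (57.902,56.268) → (61.634,46.655) → (69.629,43.172)

[2] `<polygon>` rectangle, #000000→engrave S265 F2075: (34.319,94.285) → (40.730,94.285) → (40.730,37.153) → (34.319,37.153) → (34.319,94.285) (closed)

[3] `<path>` line segment, #000000→engrave S265 F2075: (71.356,116.939) → (84.765,61.441)

[4] `<path>` closed polygon, #ff0000→score S463 F1815: (71.367,104.574) → (72.735,25.212) → (58.769,59.821) → (61.815,122.684) → (32.118,140.596) → (71.367,104.574) (closed)

[5] `<path>` quadratic bezier, #008000→cut S856 F1092: (42.715,79.581) → (55.445,55.834) → (63.840,37.286) → (67.900,23.938) → (67.626,15.790) → (63.017,12.841)

[6] `<circle>` circle, #000000→engrave S265 F2075: (63.204,35.847) → (60.415,44.429) → (53.115,49.733) → (44.091,49.733) → (36.791,44.429) → (34.002,35.847) → (36.791,27.265) → (44.091,21.961) → (53.115,21.961) → (60.415,27.265) → (63.204,35.847) (closed)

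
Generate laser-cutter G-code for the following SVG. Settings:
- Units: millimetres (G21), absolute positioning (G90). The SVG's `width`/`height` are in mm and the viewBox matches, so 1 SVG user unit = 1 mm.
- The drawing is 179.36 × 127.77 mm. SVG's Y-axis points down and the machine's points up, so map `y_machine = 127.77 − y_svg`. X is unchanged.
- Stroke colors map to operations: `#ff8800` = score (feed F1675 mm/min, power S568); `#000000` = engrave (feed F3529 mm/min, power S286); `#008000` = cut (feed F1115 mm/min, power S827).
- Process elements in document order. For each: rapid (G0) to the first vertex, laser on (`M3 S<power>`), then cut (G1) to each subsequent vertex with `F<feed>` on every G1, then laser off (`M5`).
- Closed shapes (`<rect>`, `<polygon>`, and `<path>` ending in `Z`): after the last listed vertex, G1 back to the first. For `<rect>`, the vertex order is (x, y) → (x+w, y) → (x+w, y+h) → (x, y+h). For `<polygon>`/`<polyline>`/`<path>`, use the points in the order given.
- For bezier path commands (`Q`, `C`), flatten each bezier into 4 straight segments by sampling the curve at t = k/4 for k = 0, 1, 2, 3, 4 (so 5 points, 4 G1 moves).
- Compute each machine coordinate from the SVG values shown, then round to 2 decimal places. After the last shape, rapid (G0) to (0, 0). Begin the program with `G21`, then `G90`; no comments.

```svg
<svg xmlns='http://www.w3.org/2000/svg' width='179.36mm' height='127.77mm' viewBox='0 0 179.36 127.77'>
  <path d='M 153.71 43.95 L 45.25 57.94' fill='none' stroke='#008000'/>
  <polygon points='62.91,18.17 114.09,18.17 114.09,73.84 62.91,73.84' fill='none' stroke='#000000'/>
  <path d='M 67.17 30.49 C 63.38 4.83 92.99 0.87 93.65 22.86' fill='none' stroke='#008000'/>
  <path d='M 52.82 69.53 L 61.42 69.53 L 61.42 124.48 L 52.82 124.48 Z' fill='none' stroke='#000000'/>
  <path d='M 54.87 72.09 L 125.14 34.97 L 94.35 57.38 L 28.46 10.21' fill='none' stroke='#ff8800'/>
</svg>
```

1 u = 1 mm; y_m = 127.77 − y.

[1] `<path>` line segment, #008000→cut S827 F1115: (153.71,83.82) → (45.25,69.83)

[2] `<polygon>` rectangle, #000000→engrave S286 F3529: (62.91,109.60) → (114.09,109.60) → (114.09,53.93) → (62.91,53.93) → (62.91,109.60) (closed)

[3] `<path>` cubic bezier, #008000→cut S827 F1115: (67.17,97.28) → (69.62,112.39) → (78.74,118.96) → (88.70,116.60) → (93.65,104.91)

[4] `<path>` rectangle, #000000→engrave S286 F3529: (52.82,58.24) → (61.42,58.24) → (61.42,3.29) → (52.82,3.29) → (52.82,58.24) (closed)

[5] `<path>` open polyline, #ff8800→score S568 F1675: (54.87,55.68) → (125.14,92.80) → (94.35,70.39) → (28.46,117.56)

G21
G90
G0 X153.71 Y83.82
M3 S827
G1 X45.25 Y69.83 F1115
M5
G0 X62.91 Y109.60
M3 S286
G1 X114.09 Y109.60 F3529
G1 X114.09 Y53.93 F3529
G1 X62.91 Y53.93 F3529
G1 X62.91 Y109.60 F3529
M5
G0 X67.17 Y97.28
M3 S827
G1 X69.62 Y112.39 F1115
G1 X78.74 Y118.96 F1115
G1 X88.70 Y116.60 F1115
G1 X93.65 Y104.91 F1115
M5
G0 X52.82 Y58.24
M3 S286
G1 X61.42 Y58.24 F3529
G1 X61.42 Y3.29 F3529
G1 X52.82 Y3.29 F3529
G1 X52.82 Y58.24 F3529
M5
G0 X54.87 Y55.68
M3 S568
G1 X125.14 Y92.80 F1675
G1 X94.35 Y70.39 F1675
G1 X28.46 Y117.56 F1675
M5
G0 X0.00 Y0.00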